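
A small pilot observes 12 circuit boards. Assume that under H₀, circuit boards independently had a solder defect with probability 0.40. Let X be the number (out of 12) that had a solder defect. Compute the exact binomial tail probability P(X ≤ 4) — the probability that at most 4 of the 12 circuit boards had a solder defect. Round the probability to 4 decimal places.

X ~ Binomial(n=12, p=0.40).
P(X ≤ 4) = Σ_{j=0}^{4} C(12,j)·0.40^j·0.60^{12−j}.
= 0.002177 + 0.017414 + 0.063852 + 0.141894 + 0.212841 = 0.4382.

P = 0.4382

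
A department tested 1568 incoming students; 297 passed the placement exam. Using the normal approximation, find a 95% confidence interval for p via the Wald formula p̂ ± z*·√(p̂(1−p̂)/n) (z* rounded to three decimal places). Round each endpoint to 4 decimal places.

(0.1700, 0.2088)

Sample proportion p̂ = 297/1568 = 0.18941.
Standard error of p̂: √(0.153536/1568) = √0.000097918 = 0.009895.
For 95% confidence, z* = 1.960.
Margin of error: 1.960 × 0.009895 = 0.01939.
CI: 0.18941 ± 0.01939 = (0.1700, 0.2088).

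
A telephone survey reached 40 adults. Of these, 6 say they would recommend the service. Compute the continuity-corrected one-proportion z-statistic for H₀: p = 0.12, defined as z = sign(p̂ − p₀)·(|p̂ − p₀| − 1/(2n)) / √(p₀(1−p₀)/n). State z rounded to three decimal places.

z = 0.341

p̂ = 6/40 = 0.15000. p̂ − p₀ = 0.030000.
Continuity correction 1/(2n) = 1/80 = 0.012500.
Corrected numerator: |0.030000| − 0.012500 = 0.017500.
Null standard error: √(0.12·0.88/40) = √0.002640000 = 0.051381.
z = (+)0.017500/0.051381 = 0.341.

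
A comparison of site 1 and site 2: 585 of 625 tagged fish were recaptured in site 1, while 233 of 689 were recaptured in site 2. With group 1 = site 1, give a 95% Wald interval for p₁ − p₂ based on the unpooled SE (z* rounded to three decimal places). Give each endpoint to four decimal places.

(0.5576, 0.6380)

p̂₁ = 585/625 = 0.93600, p̂₂ = 233/689 = 0.33817; p̂₁ − p̂₂ = 0.59783.
SE = √(0.000095846 + 0.000324835) = √0.000420681 = 0.020511.
For 95% confidence, z* = 1.960. Margin = 1.960·0.020511 = 0.04020.
CI: 0.59783 ± 0.04020 = (0.5576, 0.6380).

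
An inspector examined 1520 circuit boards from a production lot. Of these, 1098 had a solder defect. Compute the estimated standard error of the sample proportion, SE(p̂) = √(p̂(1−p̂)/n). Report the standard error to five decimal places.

The sample proportion is 1098/1520 = 0.72237.
p̂(1−p̂) = 0.72237·0.27763 = 0.200552.
SE = √(0.200552/1520) = 0.01149.

SE = 0.01149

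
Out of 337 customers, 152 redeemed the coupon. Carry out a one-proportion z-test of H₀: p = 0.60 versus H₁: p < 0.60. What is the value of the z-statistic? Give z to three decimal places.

Sample proportion p̂ = 152/337 = 0.45104.
Under H₀, SE = √(p₀(1−p₀)/n) = √(0.60·0.40/337) = √0.000712166 = 0.026686.
Test statistic: z = -0.14896/0.026686 = -5.582.

z = -5.582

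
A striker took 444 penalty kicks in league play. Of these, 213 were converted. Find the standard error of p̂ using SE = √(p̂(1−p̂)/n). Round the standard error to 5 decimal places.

With x = 213 successes in n = 444, p̂ = 0.47973.
p̂(1−p̂) = 0.249589.
Dividing by n and taking the root: √0.000562137 = 0.02371.

SE = 0.02371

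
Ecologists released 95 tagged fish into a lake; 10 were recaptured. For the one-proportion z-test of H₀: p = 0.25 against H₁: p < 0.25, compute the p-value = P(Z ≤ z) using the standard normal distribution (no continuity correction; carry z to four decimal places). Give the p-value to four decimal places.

p̂ = 10/95 = 0.10526.
Null standard error: √(0.25·0.75/95) = √0.001973684 = 0.044426.
z = (p̂ − p₀)/SE = (10/95 − 0.25)/0.044426 ≈ -3.2579.
From the standard normal, P(Z ≤ z) = 0.0006.

p-value = 0.0006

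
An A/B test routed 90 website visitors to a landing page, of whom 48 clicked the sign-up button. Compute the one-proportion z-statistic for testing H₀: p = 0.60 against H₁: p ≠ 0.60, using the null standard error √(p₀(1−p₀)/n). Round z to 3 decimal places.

p̂ = 48/90 = 0.53333.
Null standard error: √(0.60·0.40/90) = √0.002666667 = 0.051640.
z = (0.53333 − 0.60)/0.051640 = -0.06667/0.051640 = -1.291.

z = -1.291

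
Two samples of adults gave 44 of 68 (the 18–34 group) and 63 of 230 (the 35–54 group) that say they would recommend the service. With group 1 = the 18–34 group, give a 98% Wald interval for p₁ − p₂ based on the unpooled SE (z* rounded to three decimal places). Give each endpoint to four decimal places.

p̂₁ = 0.64706, p̂₂ = 0.27391, so the observed difference is 0.37315.
Unpooled SE = √(p̂₁(1−p̂₁)/n₁ + p̂₂(1−p̂₂)/n₂) = √(0.003358437 + 0.000864716) = 0.064986.
The 98% critical value is z* = 2.326. Margin of error = 0.15116.
So the interval runs from 0.2220 to 0.5243.

(0.2220, 0.5243)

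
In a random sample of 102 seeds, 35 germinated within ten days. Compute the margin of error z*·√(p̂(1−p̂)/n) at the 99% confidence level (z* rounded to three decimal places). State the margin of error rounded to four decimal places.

The sample proportion is 35/102 = 0.34314.
Standard error of p̂: √(0.225394/102) = √0.002209746 = 0.047008.
For 99% confidence, z* = 2.576.
ME = 2.576·0.047008 = 0.1211.

ME = 0.1211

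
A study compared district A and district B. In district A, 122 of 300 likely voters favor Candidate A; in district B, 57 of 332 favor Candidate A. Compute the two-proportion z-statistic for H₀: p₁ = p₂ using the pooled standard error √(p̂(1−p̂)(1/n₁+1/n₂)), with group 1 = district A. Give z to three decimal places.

p̂₁ = 122/300 = 0.40667, p̂₂ = 57/332 = 0.17169.
Pooled p̂ = (122+57)/(300+332) = 179/632 = 0.28323.
SE = √[p̂(1−p̂)(1/n₁+1/n₂)] = √[0.28323·0.71677·(1/300+1/332)] ≈ 0.035891.
z = 0.23498/0.035891 = 6.547.

z = 6.547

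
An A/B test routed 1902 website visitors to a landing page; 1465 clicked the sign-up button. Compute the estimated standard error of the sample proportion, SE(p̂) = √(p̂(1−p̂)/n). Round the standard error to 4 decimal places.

SE = 0.0096

The sample proportion is 1465/1902 = 0.77024.
p̂(1−p̂) = 0.77024·0.22976 = 0.176970.
SE = √(0.176970/1902) = √0.000093044 = 0.0096.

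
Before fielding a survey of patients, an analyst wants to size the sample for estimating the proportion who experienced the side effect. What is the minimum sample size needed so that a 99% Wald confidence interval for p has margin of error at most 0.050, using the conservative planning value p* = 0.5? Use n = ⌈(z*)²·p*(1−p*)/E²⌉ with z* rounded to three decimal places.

For 99% confidence, z* = 2.576.
p*(1−p*) = 0.2500.
Required n before rounding: 6.635776 × 0.2500 / 0.050² = 663.578.
⌈663.578⌉ = 664.

n = 664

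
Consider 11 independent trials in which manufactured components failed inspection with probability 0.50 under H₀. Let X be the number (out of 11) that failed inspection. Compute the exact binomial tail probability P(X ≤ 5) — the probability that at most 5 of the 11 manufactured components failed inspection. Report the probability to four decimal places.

X is binomial with n = 11 and p = 0.50.
P(X ≤ 5) = Σ_{j=0}^{5} C(11,j)·0.50^j·0.50^{11−j}.
= 0.000488 + 0.005371 + 0.026855 + 0.080566 + 0.161133 + 0.225586 = 0.5000.

P = 0.5000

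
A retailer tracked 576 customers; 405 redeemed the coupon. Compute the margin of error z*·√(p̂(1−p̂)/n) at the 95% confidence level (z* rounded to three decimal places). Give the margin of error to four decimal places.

ME = 0.0373

Sample proportion p̂ = 405/576 = 0.70312.
Standard error of p̂: √(0.208740/576) = √0.000362396 = 0.019037.
The 95% critical value is z* = 1.960.
So ME = 0.0373.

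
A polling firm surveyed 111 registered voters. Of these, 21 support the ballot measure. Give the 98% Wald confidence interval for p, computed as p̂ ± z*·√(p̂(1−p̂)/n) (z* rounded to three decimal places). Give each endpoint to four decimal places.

(0.1027, 0.2757)

p̂ = 21/111 = 0.18919.
SE(p̂) = √(0.18919·0.81081/111) = 0.037175.
z* = 2.326 at the 98% level.
Margin of error: 2.326 × 0.037175 = 0.08647.
So the interval runs from 0.1027 to 0.2757.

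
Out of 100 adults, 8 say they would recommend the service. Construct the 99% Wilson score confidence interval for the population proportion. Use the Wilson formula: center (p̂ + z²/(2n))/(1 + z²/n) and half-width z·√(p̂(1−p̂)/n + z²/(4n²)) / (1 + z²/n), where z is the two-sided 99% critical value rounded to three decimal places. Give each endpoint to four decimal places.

(0.0336, 0.1787)

p̂ = 8/100 = 0.08000; z = 2.576, so z² = 6.635776.
Denominator 1 + z²/n = 1 + 6.635776/100 = 1.066358.
Adjusted center: (0.08000 + z²/(2n))/1.066358 = 0.10614.
Radicand: p̂(1−p̂)/n + z²/(4n²) = 0.000736000 + 0.000165894 = 0.000901894.
Half-width = 2.576·√0.000901894/1.066358 = 0.07255.
Interval: 0.10614 ± 0.07255 → (0.0336, 0.1787).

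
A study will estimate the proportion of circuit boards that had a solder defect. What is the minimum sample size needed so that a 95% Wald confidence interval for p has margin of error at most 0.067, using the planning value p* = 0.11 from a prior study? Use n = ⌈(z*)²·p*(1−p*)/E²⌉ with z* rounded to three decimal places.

n = 84

z* = 1.960 at the 95% level.
p*(1−p*) = 0.0979.
(z*)²·p*(1−p*)/E² = 3.841600·0.0979/0.004489 = 83.781.
Rounding up, n = 84.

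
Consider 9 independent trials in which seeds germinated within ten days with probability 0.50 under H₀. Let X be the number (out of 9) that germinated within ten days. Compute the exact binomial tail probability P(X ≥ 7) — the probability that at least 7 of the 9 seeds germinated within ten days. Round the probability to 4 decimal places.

P = 0.0898

X ~ Binomial(n=9, p=0.50).
P(X ≥ 7) = C(9,7)·0.50^7·0.50^2 + C(9,8)·0.50^8·0.50^1 + C(9,9)·0.50^9·0.50^0.
= 0.070312 + 0.017578 + 0.001953 = 0.0898.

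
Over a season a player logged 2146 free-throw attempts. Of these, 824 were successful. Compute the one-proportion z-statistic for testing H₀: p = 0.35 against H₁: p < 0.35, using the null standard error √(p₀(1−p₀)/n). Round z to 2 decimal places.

z = 3.30

p̂ = 824/2146 = 0.38397.
SE₀ = √(0.35·0.65/2146) = 0.010296.
z = (p̂ − p₀)/SE = (0.38397 − 0.35)/0.010296 = 3.30.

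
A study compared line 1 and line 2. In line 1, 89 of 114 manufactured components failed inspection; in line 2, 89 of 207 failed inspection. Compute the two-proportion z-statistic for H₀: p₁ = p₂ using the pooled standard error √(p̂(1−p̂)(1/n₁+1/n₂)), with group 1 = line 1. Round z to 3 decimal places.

p̂₁ = 89/114 = 0.78070, p̂₂ = 89/207 = 0.42995.
Pooled p̂ = (89+89)/(114+207) = 178/321 = 0.55452.
SE = √[p̂(1−p̂)(1/n₁+1/n₂)] = √[0.55452·0.44548·(1/114+1/207)] ≈ 0.057968.
z = (p̂₁ − p̂₂)/SE = (0.78070 − 0.42995)/0.057968 = 0.35075/0.057968 = 6.051.

z = 6.051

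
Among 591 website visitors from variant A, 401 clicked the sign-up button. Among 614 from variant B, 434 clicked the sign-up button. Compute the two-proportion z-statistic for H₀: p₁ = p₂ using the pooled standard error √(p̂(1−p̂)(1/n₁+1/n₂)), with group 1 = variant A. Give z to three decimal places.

z = -1.066

p̂₁ = 401/591 = 0.67851, p̂₂ = 434/614 = 0.70684.
Pooled p̂ = (401+434)/(591+614) = 835/1205 = 0.69295.
Pooled SE = √[0.2127718·0.00332071] ≈ 0.026581.
z = -0.02833/0.026581 = -1.066.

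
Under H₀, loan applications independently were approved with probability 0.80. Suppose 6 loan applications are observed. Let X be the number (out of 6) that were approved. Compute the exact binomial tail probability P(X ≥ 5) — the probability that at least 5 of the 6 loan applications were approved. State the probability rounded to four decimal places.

X ~ Binomial(n=6, p=0.80).
P(X ≥ 5) = C(6,5)·0.80^5·0.20^1 + C(6,6)·0.80^6·0.20^0.
= 0.393216 + 0.262144 = 0.6554.

P = 0.6554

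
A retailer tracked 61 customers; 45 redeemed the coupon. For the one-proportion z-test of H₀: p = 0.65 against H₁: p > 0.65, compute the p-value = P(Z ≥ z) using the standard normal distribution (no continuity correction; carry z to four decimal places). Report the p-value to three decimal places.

p-value = 0.075

p̂ = 45/61 = 0.73770.
Under H₀, SE = √(p₀(1−p₀)/n) = √(0.65·0.35/61) = √0.003729508 = 0.061070.
z = (p̂ − p₀)/SE = (45/61 − 0.65)/0.061070 ≈ 1.4361.
p-value = P(Z ≥ z) with z = 1.4361 → 0.075.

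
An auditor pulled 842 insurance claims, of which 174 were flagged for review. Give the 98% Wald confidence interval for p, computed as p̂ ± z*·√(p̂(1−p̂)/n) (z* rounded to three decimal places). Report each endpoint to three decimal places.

(0.174, 0.239)

Sample proportion p̂ = 174/842 = 0.20665.
Standard error of p̂: √(0.163946/842) = √0.000194711 = 0.013954.
For 98% confidence, z* = 2.326.
Margin = 2.326·0.013954 = 0.03246.
CI: 0.20665 ± 0.03246 = (0.174, 0.239).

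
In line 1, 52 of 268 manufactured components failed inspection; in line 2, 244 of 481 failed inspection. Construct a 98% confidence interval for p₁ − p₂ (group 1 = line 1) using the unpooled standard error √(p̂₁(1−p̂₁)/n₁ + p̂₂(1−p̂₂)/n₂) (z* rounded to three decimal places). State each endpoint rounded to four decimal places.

p̂₁ = 52/268 = 0.19403, p̂₂ = 244/481 = 0.50728; p̂₁ − p̂₂ = -0.31325.
SE = √(0.000583516 + 0.000519640) = √0.001103156 = 0.033214.
z* = 2.326 at the 98% level. Margin of error = 0.07726.
Interval: -0.31325 ± 0.07726 → (-0.3905, -0.2360).

(-0.3905, -0.2360)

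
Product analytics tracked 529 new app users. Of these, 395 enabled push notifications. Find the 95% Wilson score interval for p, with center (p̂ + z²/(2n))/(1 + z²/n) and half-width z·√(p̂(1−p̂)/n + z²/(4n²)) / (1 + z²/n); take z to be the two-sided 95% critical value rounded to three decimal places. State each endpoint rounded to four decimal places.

(0.7079, 0.7819)

p̂ = 395/529 = 0.74669; z = 1.960, so z² = 3.841600.
Denominator 1 + z²/n = 1 + 3.841600/529 = 1.007262.
Center = (0.74669 + 0.003631)/1.007262 = 0.74491.
Radicand: p̂(1−p̂)/n + z²/(4n²) = 0.000357548 + 0.000003432 = 0.000360980.
Half-width = 1.960·√0.000360980/1.007262 = 0.03697.
Interval: 0.74491 ± 0.03697 → (0.7079, 0.7819).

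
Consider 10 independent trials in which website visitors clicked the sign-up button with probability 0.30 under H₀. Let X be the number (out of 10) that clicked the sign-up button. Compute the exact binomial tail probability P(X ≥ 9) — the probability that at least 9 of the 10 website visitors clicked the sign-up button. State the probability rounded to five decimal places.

P = 0.00014

X is binomial with n = 10 and p = 0.30.
P(X ≥ 9) = C(10,9)·0.30^9·0.70^1 + C(10,10)·0.30^10·0.70^0.
= 0.000138 + 0.000006 = 0.00014.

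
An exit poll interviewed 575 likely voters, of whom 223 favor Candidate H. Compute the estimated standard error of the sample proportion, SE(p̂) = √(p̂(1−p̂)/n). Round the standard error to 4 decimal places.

p̂ = 223/575 = 0.38783.
p̂(1−p̂) = 0.38783·0.61217 = 0.237418.
SE = √(0.237418/575) = √0.000412901 = 0.0203.

SE = 0.0203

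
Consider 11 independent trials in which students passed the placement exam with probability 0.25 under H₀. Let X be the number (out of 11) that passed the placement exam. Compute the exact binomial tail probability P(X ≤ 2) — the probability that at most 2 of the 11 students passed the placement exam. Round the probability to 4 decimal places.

P = 0.4552

X ~ Binomial(n=11, p=0.25).
P(X ≤ 2) = C(11,0)·0.25^0·0.75^11 + C(11,1)·0.25^1·0.75^10 + C(11,2)·0.25^2·0.75^9.
= 0.042235 + 0.154862 + 0.258104 = 0.4552.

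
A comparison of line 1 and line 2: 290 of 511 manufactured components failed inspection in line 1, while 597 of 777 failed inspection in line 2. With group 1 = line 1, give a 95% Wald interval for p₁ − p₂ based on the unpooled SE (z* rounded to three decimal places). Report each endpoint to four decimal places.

(-0.2530, -0.1486)

p̂₁ = 0.56751, p̂₂ = 0.76834, so the observed difference is -0.20083.
Unpooled SE = √(p̂₁(1−p̂₁)/n₁ + p̂₂(1−p̂₂)/n₂) = √(0.000480317 + 0.000229078) = 0.026634.
z* = 1.960 at the 95% level. Margin of error = 0.05220.
So the interval runs from -0.2530 to -0.1486.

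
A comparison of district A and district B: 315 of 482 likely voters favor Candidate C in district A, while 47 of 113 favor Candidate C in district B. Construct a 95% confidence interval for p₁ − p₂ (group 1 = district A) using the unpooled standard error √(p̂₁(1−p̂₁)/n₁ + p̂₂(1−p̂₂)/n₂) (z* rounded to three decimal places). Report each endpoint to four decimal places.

p̂₁ = 0.65353, p̂₂ = 0.41593, so the observed difference is 0.23760.
SE = √(0.000469771 + 0.002149842) = √0.002619613 = 0.051182.
z* = 1.960 at the 95% level. Margin of error = 0.10032.
Interval: 0.23760 ± 0.10032 → (0.1373, 0.3379).

(0.1373, 0.3379)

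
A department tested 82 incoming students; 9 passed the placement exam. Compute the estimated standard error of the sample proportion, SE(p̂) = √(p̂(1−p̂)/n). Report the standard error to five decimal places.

SE = 0.03452

Sample proportion p̂ = 9/82 = 0.10976.
p̂(1−p̂) = 0.10976·0.89024 = 0.097713.
SE = √(0.097713/82) = 0.03452.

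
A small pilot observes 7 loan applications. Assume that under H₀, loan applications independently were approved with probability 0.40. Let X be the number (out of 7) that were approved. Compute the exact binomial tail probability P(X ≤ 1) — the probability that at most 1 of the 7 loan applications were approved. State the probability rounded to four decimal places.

X ~ Binomial(n=7, p=0.40).
P(X ≤ 1) = C(7,0)·0.40^0·0.60^7 + C(7,1)·0.40^1·0.60^6.
= 0.027994 + 0.130637 = 0.1586.

P = 0.1586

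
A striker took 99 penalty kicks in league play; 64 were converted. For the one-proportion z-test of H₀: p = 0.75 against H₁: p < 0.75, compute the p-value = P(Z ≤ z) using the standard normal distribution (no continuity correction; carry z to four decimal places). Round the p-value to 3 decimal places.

p-value = 0.009

With x = 64 successes in n = 99, p̂ = 0.64646.
Null standard error: √(0.75·0.25/99) = √0.001893939 = 0.043519.
z = (p̂ − p₀)/SE = (64/99 − 0.75)/0.043519 ≈ -2.3791.
From the standard normal, P(Z ≤ z) = 0.009.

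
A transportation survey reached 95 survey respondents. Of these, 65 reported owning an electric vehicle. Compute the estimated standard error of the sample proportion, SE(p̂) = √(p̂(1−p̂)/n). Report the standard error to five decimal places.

SE = 0.04769

With x = 65 successes in n = 95, p̂ = 0.68421.
p̂(1−p̂) = 0.216067.
SE = √(0.216067/95) = √0.002274389 = 0.04769.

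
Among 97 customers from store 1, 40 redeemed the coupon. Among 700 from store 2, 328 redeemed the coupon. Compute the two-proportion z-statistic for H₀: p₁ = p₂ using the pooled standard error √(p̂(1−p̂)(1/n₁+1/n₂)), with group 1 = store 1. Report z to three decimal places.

z = -1.041

p̂₁ = 40/97 = 0.41237, p̂₂ = 328/700 = 0.46857.
Pooling: p̂ = 368/797 = 0.46173.
SE = √[p̂(1−p̂)(1/n₁+1/n₂)] = √[0.46173·0.53827·(1/97+1/700)] ≈ 0.054012.
z = -0.05620/0.054012 = -1.041.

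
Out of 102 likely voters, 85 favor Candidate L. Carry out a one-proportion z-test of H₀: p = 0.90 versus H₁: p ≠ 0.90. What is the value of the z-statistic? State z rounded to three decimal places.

The sample proportion is 85/102 = 0.83333.
Under H₀, SE = √(p₀(1−p₀)/n) = √(0.90·0.10/102) = √0.000882353 = 0.029704.
z = (p̂ − p₀)/SE = (0.83333 − 0.90)/0.029704 = -2.244.

z = -2.244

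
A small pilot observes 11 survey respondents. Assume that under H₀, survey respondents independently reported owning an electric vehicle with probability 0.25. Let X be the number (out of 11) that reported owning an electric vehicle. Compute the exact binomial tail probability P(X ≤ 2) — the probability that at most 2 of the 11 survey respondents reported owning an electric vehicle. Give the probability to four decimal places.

X is binomial with n = 11 and p = 0.25.
P(X ≤ 2) = C(11,0)·0.25^0·0.75^11 + C(11,1)·0.25^1·0.75^10 + C(11,2)·0.25^2·0.75^9.
= 0.042235 + 0.154862 + 0.258104 = 0.4552.

P = 0.4552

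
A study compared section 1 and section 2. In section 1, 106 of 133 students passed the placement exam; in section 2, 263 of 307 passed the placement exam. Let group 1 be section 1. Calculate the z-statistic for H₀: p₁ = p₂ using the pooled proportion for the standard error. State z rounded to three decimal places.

p̂₁ = 106/133 = 0.79699, p̂₂ = 263/307 = 0.85668.
Pooling: p̂ = 369/440 = 0.83864.
SE = √[p̂(1−p̂)(1/n₁+1/n₂)] = √[0.83864·0.16136·(1/133+1/307)] ≈ 0.038187.
z = -0.05969/0.038187 = -1.563.

z = -1.563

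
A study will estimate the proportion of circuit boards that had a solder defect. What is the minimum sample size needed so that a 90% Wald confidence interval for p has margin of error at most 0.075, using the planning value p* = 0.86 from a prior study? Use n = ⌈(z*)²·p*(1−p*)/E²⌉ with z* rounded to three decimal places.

n = 58

z* = 1.645 at the 90% level.
p*(1−p*) = 0.1204.
(z*)²·p*(1−p*)/E² = 2.706025·0.1204/0.005625 = 57.921.
Rounding up, n = 58.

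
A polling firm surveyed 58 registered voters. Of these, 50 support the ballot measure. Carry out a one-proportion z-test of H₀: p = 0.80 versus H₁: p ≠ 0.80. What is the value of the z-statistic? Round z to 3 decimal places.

z = 1.182

The sample proportion is 50/58 = 0.86207.
Null standard error: √(0.80·0.20/58) = √0.002758621 = 0.052523.
z = (0.86207 − 0.80)/0.052523 = 0.06207/0.052523 = 1.182.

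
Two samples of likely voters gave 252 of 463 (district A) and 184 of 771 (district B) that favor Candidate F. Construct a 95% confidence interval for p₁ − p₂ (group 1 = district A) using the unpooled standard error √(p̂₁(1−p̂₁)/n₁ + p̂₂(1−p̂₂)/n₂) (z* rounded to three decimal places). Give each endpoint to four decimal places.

p̂₁ = 252/463 = 0.54428, p̂₂ = 184/771 = 0.23865; p̂₁ − p̂₂ = 0.30563.
Unpooled SE = √(p̂₁(1−p̂₁)/n₁ + p̂₂(1−p̂₂)/n₂) = √(0.000535723 + 0.000235664) = 0.027774.
z* = 1.960 at the 95% level. Margin of error = 0.05444.
So the interval runs from 0.2512 to 0.3601.

(0.2512, 0.3601)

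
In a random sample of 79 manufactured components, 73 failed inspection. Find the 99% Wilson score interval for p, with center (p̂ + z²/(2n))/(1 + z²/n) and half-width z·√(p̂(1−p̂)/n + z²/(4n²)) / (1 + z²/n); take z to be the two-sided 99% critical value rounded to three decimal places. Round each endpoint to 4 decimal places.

(0.8105, 0.9719)

Here p̂ = 73/79 = 0.92405 and z = 2.576 (z² = 6.635776).
Denominator 1 + z²/n = 1 + 6.635776/79 = 1.083997.
Center = (0.92405 + 0.041999)/1.083997 = 0.89119.
Radicand: p̂(1−p̂)/n + z²/(4n²) = 0.000888368 + 0.000265814 = 0.001154182.
Half-width = z·√(radicand)/denom = 2.576·0.033973/1.083997 = 0.08073.
Interval: 0.89119 ± 0.08073 → (0.8105, 0.9719).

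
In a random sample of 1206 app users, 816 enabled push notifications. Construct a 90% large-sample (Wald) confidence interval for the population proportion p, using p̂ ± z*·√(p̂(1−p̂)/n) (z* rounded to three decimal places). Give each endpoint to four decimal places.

(0.6545, 0.6988)

Sample proportion p̂ = 816/1206 = 0.67662.
SE(p̂) = √(0.67662·0.32338/1206) = 0.013470.
The 90% critical value is z* = 1.645.
Margin of error: 1.645 × 0.013470 = 0.02216.
CI: 0.67662 ± 0.02216 = (0.6545, 0.6988).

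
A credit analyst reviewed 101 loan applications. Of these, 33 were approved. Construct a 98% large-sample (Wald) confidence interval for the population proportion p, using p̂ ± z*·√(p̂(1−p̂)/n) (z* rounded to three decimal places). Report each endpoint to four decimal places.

(0.2182, 0.4353)

With x = 33 successes in n = 101, p̂ = 0.32673.
Standard error of p̂: √(0.219978/101) = √0.002178004 = 0.046669.
For 98% confidence, z* = 2.326.
Margin of error: 2.326 × 0.046669 = 0.10855.
Interval: 0.32673 ± 0.10855 → (0.2182, 0.4353).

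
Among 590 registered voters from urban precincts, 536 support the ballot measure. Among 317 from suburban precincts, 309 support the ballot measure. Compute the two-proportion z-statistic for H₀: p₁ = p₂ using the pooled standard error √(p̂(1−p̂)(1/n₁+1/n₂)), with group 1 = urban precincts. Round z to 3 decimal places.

Sample proportions: p̂₁ = 536/590 = 0.90847 and p̂₂ = 309/317 = 0.97476.
Pooling: p̂ = 845/907 = 0.93164.
Pooled SE = √[0.0636845·0.00484949] ≈ 0.017574.
z = (p̂₁ − p̂₂)/SE = (0.90847 − 0.97476)/0.017574 = -0.06629/0.017574 = -3.772.

z = -3.772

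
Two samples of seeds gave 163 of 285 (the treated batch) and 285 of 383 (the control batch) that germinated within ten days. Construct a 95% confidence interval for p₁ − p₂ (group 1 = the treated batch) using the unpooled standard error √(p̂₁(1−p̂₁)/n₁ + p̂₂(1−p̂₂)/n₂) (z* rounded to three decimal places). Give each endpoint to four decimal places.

(-0.2444, -0.1000)

p̂₁ = 0.57193, p̂₂ = 0.74413, so the observed difference is -0.17220.
SE = √(0.000859039 + 0.000497135) = √0.001356174 = 0.036826.
The 95% critical value is z* = 1.960. Margin = 1.960·0.036826 = 0.07218.
So the interval runs from -0.2444 to -0.1000.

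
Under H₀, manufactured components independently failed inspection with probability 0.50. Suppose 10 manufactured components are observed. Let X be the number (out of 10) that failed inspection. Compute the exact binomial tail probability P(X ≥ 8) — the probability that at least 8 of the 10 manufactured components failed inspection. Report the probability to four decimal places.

X ~ Binomial(n=10, p=0.50).
P(X ≥ 8) = C(10,8)·0.50^8·0.50^2 + C(10,9)·0.50^9·0.50^1 + C(10,10)·0.50^10·0.50^0.
= 0.043945 + 0.009766 + 0.000977 = 0.0547.

P = 0.0547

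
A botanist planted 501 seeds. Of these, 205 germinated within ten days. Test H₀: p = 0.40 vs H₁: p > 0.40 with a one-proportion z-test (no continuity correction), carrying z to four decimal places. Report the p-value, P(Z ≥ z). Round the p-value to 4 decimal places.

The sample proportion is 205/501 = 0.40918.
Under H₀, SE = √(p₀(1−p₀)/n) = √(0.40·0.60/501) = √0.000479042 = 0.021887.
Test statistic (full precision, shown to 4 dp): z = (205/501 − 0.40)/SE₀ ≈ 0.4195.
From the standard normal, P(Z ≥ z) = 0.3374.

p-value = 0.3374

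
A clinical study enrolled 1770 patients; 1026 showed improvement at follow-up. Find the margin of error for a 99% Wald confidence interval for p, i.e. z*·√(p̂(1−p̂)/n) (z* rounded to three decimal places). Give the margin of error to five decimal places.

p̂ = 1026/1770 = 0.57966.
SE = √(p̂(1−p̂)/n) = √(0.243654/1770) = 0.011733.
z* = 2.576 at the 99% level.
ME = 2.576·0.011733 = 0.03022.

ME = 0.03022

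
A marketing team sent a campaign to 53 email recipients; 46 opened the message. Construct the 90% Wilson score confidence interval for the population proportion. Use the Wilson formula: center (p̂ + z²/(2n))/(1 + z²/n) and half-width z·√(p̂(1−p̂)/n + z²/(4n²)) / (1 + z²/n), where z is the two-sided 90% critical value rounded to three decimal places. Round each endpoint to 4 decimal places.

p̂ = 46/53 = 0.86792; z = 1.645, so z² = 2.706025.
Denominator 1 + z²/n = 1 + 2.706025/53 = 1.051057.
Adjusted center: (0.86792 + z²/(2n))/1.051057 = 0.85005.
Radicand: p̂(1−p̂)/n + z²/(4n²) = 0.002162859 + 0.000240835 = 0.002403694.
Half-width = z·√(radicand)/denom = 1.645·0.049027/1.051057 = 0.07673.
Interval: 0.85005 ± 0.07673 → (0.7733, 0.9268).

(0.7733, 0.9268)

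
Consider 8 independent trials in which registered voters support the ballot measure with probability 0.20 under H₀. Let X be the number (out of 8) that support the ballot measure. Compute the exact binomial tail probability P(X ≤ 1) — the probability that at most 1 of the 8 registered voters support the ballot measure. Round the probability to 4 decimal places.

P = 0.5033

X ~ Binomial(n=8, p=0.20).
P(X ≤ 1) = C(8,0)·0.20^0·0.80^8 + C(8,1)·0.20^1·0.80^7.
= 0.167772 + 0.335544 = 0.5033.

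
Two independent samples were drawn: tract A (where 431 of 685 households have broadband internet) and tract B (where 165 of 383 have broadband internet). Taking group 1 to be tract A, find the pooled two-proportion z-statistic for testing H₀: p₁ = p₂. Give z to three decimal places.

p̂₁ = 431/685 = 0.62920, p̂₂ = 165/383 = 0.43081.
Pooling: p̂ = 596/1068 = 0.55805.
Pooled SE = √[0.2466299·0.00407082] ≈ 0.031686.
z = (p̂₁ − p̂₂)/SE = (0.62920 − 0.43081)/0.031686 = 0.19839/0.031686 = 6.261.

z = 6.261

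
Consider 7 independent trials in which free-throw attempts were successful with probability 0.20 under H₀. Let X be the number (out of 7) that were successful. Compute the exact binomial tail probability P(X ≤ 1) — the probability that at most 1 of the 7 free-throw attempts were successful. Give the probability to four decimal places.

X ~ Binomial(n=7, p=0.20).
P(X ≤ 1) = C(7,0)·0.20^0·0.80^7 + C(7,1)·0.20^1·0.80^6.
= 0.209715 + 0.367002 = 0.5767.

P = 0.5767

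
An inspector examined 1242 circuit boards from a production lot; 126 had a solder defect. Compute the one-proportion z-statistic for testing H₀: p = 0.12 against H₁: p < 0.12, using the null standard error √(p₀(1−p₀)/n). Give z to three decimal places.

z = -2.012

p̂ = 126/1242 = 0.10145.
SE₀ = √(0.12·0.88/1242) = 0.009221.
Test statistic: z = -0.01855/0.009221 = -2.012.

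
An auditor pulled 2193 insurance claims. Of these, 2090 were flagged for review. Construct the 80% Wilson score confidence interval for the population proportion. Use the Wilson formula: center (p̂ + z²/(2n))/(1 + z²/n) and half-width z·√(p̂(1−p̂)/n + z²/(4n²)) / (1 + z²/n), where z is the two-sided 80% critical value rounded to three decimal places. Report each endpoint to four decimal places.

p̂ = 2090/2193 = 0.95303; z = 1.282, so z² = 1.643524.
1 + z²/n = 1.000749.
Center = (0.95303 + 0.000375)/1.000749 = 0.95269.
Radicand: p̂(1−p̂)/n + z²/(4n²) = 0.000020411 + 0.000000085 = 0.000020496.
Half-width = 1.282·√0.000020496/1.000749 = 0.00580.
CI: 0.95269 ± 0.00580 = (0.9469, 0.9585).

(0.9469, 0.9585)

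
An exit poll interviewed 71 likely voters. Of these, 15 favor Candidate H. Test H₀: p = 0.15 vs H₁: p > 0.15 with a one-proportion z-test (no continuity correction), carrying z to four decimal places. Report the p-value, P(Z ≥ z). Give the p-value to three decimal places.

With x = 15 successes in n = 71, p̂ = 0.21127.
Null standard error: √(0.15·0.85/71) = √0.001795775 = 0.042377.
z = (p̂ − p₀)/SE = (15/71 − 0.15)/0.042377 ≈ 1.4458.
p-value = P(Z ≥ z) with z = 1.4458 → 0.074.

p-value = 0.074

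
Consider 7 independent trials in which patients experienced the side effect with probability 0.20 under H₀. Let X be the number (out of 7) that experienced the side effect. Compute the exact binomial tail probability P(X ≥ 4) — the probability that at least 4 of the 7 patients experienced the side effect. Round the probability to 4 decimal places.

P = 0.0333

X is binomial with n = 7 and p = 0.20.
P(X ≥ 4) = C(7,4)·0.20^4·0.80^3 + C(7,5)·0.20^5·0.80^2 + C(7,6)·0.20^6·0.80^1 + C(7,7)·0.20^7·0.80^0.
= 0.028672 + 0.004301 + 0.000358 + 0.000013 = 0.0333.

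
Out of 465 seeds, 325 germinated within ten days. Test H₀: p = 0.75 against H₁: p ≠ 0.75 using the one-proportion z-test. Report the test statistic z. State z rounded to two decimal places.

p̂ = 325/465 = 0.69892.
SE₀ = √(0.75·0.25/465) = 0.020080.
Test statistic: z = -0.05108/0.020080 = -2.54.

z = -2.54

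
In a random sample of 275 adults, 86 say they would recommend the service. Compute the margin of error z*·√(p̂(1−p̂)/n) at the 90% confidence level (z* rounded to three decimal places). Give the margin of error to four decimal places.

ME = 0.0460

p̂ = 86/275 = 0.31273.
SE = √(p̂(1−p̂)/n) = √(0.214929/275) = 0.027956.
z* = 1.645 at the 90% level.
So ME = 0.0460.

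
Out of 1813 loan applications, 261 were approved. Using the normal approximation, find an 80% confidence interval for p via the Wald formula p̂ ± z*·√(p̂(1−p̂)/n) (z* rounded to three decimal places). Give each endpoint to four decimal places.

(0.1334, 0.1545)

Sample proportion p̂ = 261/1813 = 0.14396.
SE = √(p̂(1−p̂)/n) = √(0.123236/1813) = 0.008245.
z* = 1.282 at the 80% level.
Margin = 1.282·0.008245 = 0.01057.
So the interval runs from 0.1334 to 0.1545.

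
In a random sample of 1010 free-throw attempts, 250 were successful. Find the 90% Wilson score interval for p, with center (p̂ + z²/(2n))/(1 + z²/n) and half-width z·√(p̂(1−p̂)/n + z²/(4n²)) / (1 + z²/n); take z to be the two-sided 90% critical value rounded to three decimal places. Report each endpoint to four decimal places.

(0.2259, 0.2705)

p̂ = 250/1010 = 0.24752; z = 1.645, so z² = 2.706025.
Denominator 1 + z²/n = 1 + 2.706025/1010 = 1.002679.
Adjusted center: (0.24752 + z²/(2n))/1.002679 = 0.24820.
Radicand: p̂(1−p̂)/n + z²/(4n²) = 0.000184412 + 0.000000663 = 0.000185075.
Half-width = z·√(radicand)/denom = 1.645·0.013604/1.002679 = 0.02232.
CI: 0.24820 ± 0.02232 = (0.2259, 0.2705).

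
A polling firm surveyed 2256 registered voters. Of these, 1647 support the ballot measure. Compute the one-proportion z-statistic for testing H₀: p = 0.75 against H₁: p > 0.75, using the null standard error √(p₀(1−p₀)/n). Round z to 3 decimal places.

z = -2.188

The sample proportion is 1647/2256 = 0.73005.
Null standard error: √(0.75·0.25/2256) = √0.000083112 = 0.009117.
Test statistic: z = -0.01995/0.009117 = -2.188.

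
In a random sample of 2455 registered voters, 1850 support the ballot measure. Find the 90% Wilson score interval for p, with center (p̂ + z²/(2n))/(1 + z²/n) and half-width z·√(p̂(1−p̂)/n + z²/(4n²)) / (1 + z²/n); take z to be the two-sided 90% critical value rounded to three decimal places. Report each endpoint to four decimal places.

p̂ = 1850/2455 = 0.75356; z = 1.645, so z² = 2.706025.
Denominator 1 + z²/n = 1 + 2.706025/2455 = 1.001102.
Adjusted center: (0.75356 + z²/(2n))/1.001102 = 0.75328.
Radicand: p̂(1−p̂)/n + z²/(4n²) = 0.000075644 + 0.000000112 = 0.000075756.
Half-width = z·√(radicand)/denom = 1.645·0.008704/1.001102 = 0.01430.
So the interval runs from 0.7390 to 0.7676.

(0.7390, 0.7676)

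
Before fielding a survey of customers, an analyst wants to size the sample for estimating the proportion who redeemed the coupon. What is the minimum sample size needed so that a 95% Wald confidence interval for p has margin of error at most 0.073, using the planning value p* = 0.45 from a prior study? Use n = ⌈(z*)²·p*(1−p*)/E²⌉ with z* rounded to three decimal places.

z* = 1.960 at the 95% level.
p*(1−p*) = 0.2475.
(z*)²·p*(1−p*)/E² = 3.841600·0.2475/0.005329 = 178.419.
⌈178.419⌉ = 179.

n = 179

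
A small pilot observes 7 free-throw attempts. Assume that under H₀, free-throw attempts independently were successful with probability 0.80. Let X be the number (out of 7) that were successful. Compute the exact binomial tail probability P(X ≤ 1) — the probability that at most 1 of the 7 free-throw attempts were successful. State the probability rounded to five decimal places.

P = 0.00037

X is binomial with n = 7 and p = 0.80.
P(X ≤ 1) = C(7,0)·0.80^0·0.20^7 + C(7,1)·0.80^1·0.20^6.
= 0.000013 + 0.000358 = 0.00037.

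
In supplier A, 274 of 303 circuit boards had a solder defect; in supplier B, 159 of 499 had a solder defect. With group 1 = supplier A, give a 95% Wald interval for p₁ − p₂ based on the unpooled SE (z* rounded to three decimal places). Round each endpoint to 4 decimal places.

p̂₁ = 0.90429, p̂₂ = 0.31864, so the observed difference is 0.58565.
SE = √(0.000285641 + 0.000435085) = √0.000720726 = 0.026846.
For 95% confidence, z* = 1.960. Margin = 1.960·0.026846 = 0.05262.
So the interval runs from 0.5330 to 0.6383.

(0.5330, 0.6383)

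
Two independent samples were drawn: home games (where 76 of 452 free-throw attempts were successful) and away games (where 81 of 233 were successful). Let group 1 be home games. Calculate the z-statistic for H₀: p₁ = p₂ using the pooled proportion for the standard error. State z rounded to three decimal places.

z = -5.295

Sample proportions: p̂₁ = 76/452 = 0.16814 and p̂₂ = 81/233 = 0.34764.
Pooling: p̂ = 157/685 = 0.22920.
SE = √[p̂(1−p̂)(1/n₁+1/n₂)] = √[0.22920·0.77080·(1/452+1/233)] ≈ 0.033898.
z = (p̂₁ − p̂₂)/SE = (0.16814 − 0.34764)/0.033898 = -0.17950/0.033898 = -5.295.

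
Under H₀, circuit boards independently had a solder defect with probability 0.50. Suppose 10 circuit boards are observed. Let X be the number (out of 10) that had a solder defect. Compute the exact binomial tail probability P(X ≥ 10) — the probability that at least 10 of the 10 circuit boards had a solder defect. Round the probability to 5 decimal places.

X is binomial with n = 10 and p = 0.50.
P(X ≥ 10) = C(10,10)·0.50^10·0.50^0.
= 0.000977 = 0.00098.

P = 0.00098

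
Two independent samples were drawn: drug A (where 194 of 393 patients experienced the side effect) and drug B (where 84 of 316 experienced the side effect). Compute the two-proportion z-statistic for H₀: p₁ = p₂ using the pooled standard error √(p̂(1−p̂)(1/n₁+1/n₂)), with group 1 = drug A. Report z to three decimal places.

Sample proportions: p̂₁ = 194/393 = 0.49364 and p̂₂ = 84/316 = 0.26582.
Pooling: p̂ = 278/709 = 0.39210.
Pooled SE = √[0.2383579·0.00570909] ≈ 0.036889.
z = 0.22782/0.036889 = 6.176.

z = 6.176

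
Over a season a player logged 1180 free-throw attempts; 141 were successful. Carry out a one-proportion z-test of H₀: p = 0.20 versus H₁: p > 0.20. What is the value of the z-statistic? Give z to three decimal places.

With x = 141 successes in n = 1180, p̂ = 0.11949.
Null standard error: √(0.20·0.80/1180) = √0.000135593 = 0.011644.
z = (p̂ − p₀)/SE = (0.11949 − 0.20)/0.011644 = -6.914.

z = -6.914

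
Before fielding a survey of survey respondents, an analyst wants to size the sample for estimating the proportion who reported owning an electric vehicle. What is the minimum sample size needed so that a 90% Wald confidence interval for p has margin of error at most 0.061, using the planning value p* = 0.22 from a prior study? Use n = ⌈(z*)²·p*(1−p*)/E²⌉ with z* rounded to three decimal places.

n = 125

The 90% critical value is z* = 1.645.
p*(1−p*) = 0.1716.
Required n before rounding: 2.706025 × 0.1716 / 0.061² = 124.793.
Rounding up, n = 125.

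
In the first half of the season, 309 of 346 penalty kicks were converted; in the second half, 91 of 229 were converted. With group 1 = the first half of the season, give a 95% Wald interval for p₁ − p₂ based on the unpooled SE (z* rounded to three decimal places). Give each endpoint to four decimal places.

(0.4244, 0.5669)

p̂₁ = 0.89306, p̂₂ = 0.39738, so the observed difference is 0.49568.
SE = √(0.000276015 + 0.001045717) = √0.001321732 = 0.036356.
For 95% confidence, z* = 1.960. Margin of error = 0.07126.
CI: 0.49568 ± 0.07126 = (0.4244, 0.5669).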